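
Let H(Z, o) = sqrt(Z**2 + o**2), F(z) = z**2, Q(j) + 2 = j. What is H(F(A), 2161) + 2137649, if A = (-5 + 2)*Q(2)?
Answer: 2139810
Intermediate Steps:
Q(j) = -2 + j
A = 0 (A = (-5 + 2)*(-2 + 2) = -3*0 = 0)
H(F(A), 2161) + 2137649 = sqrt((0**2)**2 + 2161**2) + 2137649 = sqrt(0**2 + 4669921) + 2137649 = sqrt(0 + 4669921) + 2137649 = sqrt(4669921) + 2137649 = 2161 + 2137649 = 2139810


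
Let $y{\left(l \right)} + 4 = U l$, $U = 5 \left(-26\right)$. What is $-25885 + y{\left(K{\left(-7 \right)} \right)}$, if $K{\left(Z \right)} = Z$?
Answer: $-24979$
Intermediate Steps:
$U = -130$
$y{\left(l \right)} = -4 - 130 l$
$-25885 + y{\left(K{\left(-7 \right)} \right)} = -25885 - -906 = -25885 + \left(-4 + 910\right) = -25885 + 906 = -24979$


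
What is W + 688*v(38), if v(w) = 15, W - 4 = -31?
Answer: 10293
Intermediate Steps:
W = -27 (W = 4 - 31 = -27)
W + 688*v(38) = -27 + 688*15 = -27 + 10320 = 10293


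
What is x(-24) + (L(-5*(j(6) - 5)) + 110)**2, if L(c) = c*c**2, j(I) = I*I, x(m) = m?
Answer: 13866425775201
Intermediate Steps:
j(I) = I**2
L(c) = c**3
x(-24) + (L(-5*(j(6) - 5)) + 110)**2 = -24 + ((-5*(6**2 - 5))**3 + 110)**2 = -24 + ((-5*(36 - 5))**3 + 110)**2 = -24 + ((-5*31)**3 + 110)**2 = -24 + ((-155)**3 + 110)**2 = -24 + (-3723875 + 110)**2 = -24 + (-3723765)**2 = -24 + 13866425775225 = 13866425775201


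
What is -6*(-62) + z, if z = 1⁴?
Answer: 373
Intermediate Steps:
z = 1
-6*(-62) + z = -6*(-62) + 1 = 372 + 1 = 373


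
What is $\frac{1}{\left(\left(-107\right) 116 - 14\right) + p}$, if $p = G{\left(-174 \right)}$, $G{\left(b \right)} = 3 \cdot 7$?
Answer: $- \frac{1}{12405} \approx -8.0613 \cdot 10^{-5}$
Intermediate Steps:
$G{\left(b \right)} = 21$
$p = 21$
$\frac{1}{\left(\left(-107\right) 116 - 14\right) + p} = \frac{1}{\left(\left(-107\right) 116 - 14\right) + 21} = \frac{1}{\left(-12412 - 14\right) + 21} = \frac{1}{-12426 + 21} = \frac{1}{-12405} = - \frac{1}{12405}$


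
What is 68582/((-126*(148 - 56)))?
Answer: -34291/5796 ≈ -5.9163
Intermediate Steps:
68582/((-126*(148 - 56))) = 68582/((-126*92)) = 68582/(-11592) = 68582*(-1/11592) = -34291/5796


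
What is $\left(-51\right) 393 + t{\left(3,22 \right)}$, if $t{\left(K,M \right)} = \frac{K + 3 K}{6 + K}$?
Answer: $- \frac{60125}{3} \approx -20042.0$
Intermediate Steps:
$t{\left(K,M \right)} = \frac{4 K}{6 + K}$
$\left(-51\right) 393 + t{\left(3,22 \right)} = \left(-51\right) 393 + 4 \cdot 3 \frac{1}{6 + 3} = -20043 + 4 \cdot 3 \cdot \frac{1}{9} = -20043 + \frac{4}{3} = - \frac{60125}{3}$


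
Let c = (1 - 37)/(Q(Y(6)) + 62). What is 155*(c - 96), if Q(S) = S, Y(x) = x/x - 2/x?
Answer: -703545/47 ≈ -14969.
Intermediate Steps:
Y(x) = 1 - 2/x
c = -27/47 (c = (1 - 37)/((-2 + 6)/6 + 62) = -36/((⅙)*4 + 62) = -36/(⅔ + 62) = -36/188/3 = -36*3/188 = -27/47 ≈ -0.57447)
155*(c - 96) = 155*(-27/47 - 96) = 155*(-4539/47) = -703545/47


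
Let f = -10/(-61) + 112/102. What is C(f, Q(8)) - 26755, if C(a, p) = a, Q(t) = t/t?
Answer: -83230879/3111 ≈ -26754.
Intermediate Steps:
f = 3926/3111 (f = -10*(-1/61) + 112*(1/102) = 10/61 + 56/51 = 3926/3111 ≈ 1.2620)
Q(t) = 1
C(f, Q(8)) - 26755 = 3926/3111 - 26755 = -83230879/3111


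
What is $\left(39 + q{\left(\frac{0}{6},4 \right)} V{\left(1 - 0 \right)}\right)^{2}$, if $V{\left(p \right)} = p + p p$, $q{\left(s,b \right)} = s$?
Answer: $1521$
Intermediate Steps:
$V{\left(p \right)} = p + p^{2}$
$\left(39 + q{\left(\frac{0}{6},4 \right)} V{\left(1 - 0 \right)}\right)^{2} = \left(39 + \frac{0}{6} \left(1 - 0\right) \left(1 + \left(1 - 0\right)\right)\right)^{2} = \left(39 + 0 \cdot \frac{1}{6} \left(1 + 0\right) \left(1 + \left(1 + 0\right)\right)\right)^{2} = \left(39 + 0 \cdot 1 \left(1 + 1\right)\right)^{2} = \left(39 + 0 \cdot 1 \cdot 2\right)^{2} = \left(39 + 0 \cdot 2\right)^{2} = \left(39 + 0\right)^{2} = 39^{2} = 1521$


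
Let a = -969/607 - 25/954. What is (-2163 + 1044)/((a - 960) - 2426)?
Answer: 647988282/1961697709 ≈ 0.33032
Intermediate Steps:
a = -939601/579078 (a = -969*1/607 - 25*1/954 = -969/607 - 25/954 = -939601/579078 ≈ -1.6226)
(-2163 + 1044)/((a - 960) - 2426) = (-2163 + 1044)/((-939601/579078 - 960) - 2426) = -1119/(-556854481/579078 - 2426) = -1119/(-1961697709/579078) = -1119*(-579078/1961697709) = 647988282/1961697709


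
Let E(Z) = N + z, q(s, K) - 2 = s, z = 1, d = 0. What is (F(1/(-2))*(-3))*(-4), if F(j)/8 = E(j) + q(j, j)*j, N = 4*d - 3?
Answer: -264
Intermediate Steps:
N = -3 (N = 4*0 - 3 = 0 - 3 = -3)
q(s, K) = 2 + s
E(Z) = -2 (E(Z) = -3 + 1 = -2)
F(j) = -16 + 8*j*(2 + j) (F(j) = 8*(-2 + (2 + j)*j) = 8*(-2 + j*(2 + j)) = -16 + 8*j*(2 + j))
(F(1/(-2))*(-3))*(-4) = ((-16 + 8*(1/(-2))*(2 + 1/(-2)))*(-3))*(-4) = ((-16 + 8*(1*(-1/2))*(2 + 1*(-1/2)))*(-3))*(-4) = ((-16 + 8*(-1/2)*(2 - 1/2))*(-3))*(-4) = ((-16 + 8*(-1/2)*(3/2))*(-3))*(-4) = ((-16 - 6)*(-3))*(-4) = -22*(-3)*(-4) = 66*(-4) = -264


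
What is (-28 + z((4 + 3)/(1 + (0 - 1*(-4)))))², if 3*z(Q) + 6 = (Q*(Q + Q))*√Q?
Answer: 25379728/28125 - 392*√35/25 ≈ 809.63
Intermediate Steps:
z(Q) = -2 + 2*Q^(5/2)/3 (z(Q) = -2 + ((Q*(Q + Q))*√Q)/3 = -2 + ((Q*(2*Q))*√Q)/3 = -2 + ((2*Q²)*√Q)/3 = -2 + (2*Q^(5/2))/3 = -2 + 2*Q^(5/2)/3)
(-28 + z((4 + 3)/(1 + (0 - 1*(-4)))))² = (-28 + (-2 + 2*((4 + 3)/(1 + (0 - 1*(-4))))^(5/2)/3))² = (-28 + (-2 + 2*(7/(1 + (0 + 4)))^(5/2)/3))² = (-28 + (-2 + 2*(7/(1 + 4))^(5/2)/3))² = (-28 + (-2 + 2*(7/5)^(5/2)/3))² = (-28 + (-2 + 2*(49*√35/125)/3))² = (-28 + (-2 + 98*√35/375))² = (-30 + 98*√35/375)²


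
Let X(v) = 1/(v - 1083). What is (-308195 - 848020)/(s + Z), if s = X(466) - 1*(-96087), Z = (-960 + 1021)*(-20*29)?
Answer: -237794885/12485406 ≈ -19.046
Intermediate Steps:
Z = -35380 (Z = 61*(-580) = -35380)
X(v) = 1/(-1083 + v)
s = 59285678/617 (s = 1/(-1083 + 466) - 1*(-96087) = 1/(-617) + 96087 = -1/617 + 96087 = 59285678/617 ≈ 96087.)
(-308195 - 848020)/(s + Z) = (-308195 - 848020)/(59285678/617 - 35380) = -1156215/37456218/617 = -1156215*617/37456218 = -237794885/12485406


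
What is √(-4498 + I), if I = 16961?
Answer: 11*√103 ≈ 111.64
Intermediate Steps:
√(-4498 + I) = √(-4498 + 16961) = √12463 = 11*√103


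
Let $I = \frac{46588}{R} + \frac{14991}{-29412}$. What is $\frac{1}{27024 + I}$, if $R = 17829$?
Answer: $\frac{3066588}{82877924239} \approx 3.7001 \cdot 10^{-5}$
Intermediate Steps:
$I = \frac{6450127}{3066588}$ ($I = \frac{46588}{17829} + \frac{14991}{-29412} = 46588 \cdot \frac{1}{17829} + 14991 \left(- \frac{1}{29412}\right) = \frac{46588}{17829} - \frac{263}{516} = \frac{6450127}{3066588} \approx 2.1034$)
$\frac{1}{27024 + I} = \frac{1}{27024 + \frac{6450127}{3066588}} = \frac{1}{\frac{82877924239}{3066588}} = \frac{3066588}{82877924239}$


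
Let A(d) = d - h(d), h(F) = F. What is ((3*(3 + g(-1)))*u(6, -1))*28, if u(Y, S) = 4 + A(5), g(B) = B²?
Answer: 1344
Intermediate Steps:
A(d) = 0 (A(d) = d - d = 0)
u(Y, S) = 4 (u(Y, S) = 4 + 0 = 4)
((3*(3 + g(-1)))*u(6, -1))*28 = ((3*(3 + (-1)²))*4)*28 = ((3*(3 + 1))*4)*28 = ((3*4)*4)*28 = (12*4)*28 = 48*28 = 1344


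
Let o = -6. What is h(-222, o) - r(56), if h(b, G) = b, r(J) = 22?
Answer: -244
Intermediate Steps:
h(-222, o) - r(56) = -222 - 1*22 = -222 - 22 = -244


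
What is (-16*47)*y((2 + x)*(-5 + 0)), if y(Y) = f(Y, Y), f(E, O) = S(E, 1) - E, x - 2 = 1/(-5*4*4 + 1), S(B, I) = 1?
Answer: -1243808/79 ≈ -15744.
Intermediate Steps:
x = 157/79 (x = 2 + 1/(-5*4*4 + 1) = 2 + 1/(-20*4 + 1) = 2 + 1/(-80 + 1) = 2 + 1/(-79) = 2 - 1/79 = 157/79 ≈ 1.9873)
f(E, O) = 1 - E
y(Y) = 1 - Y
(-16*47)*y((2 + x)*(-5 + 0)) = (-16*47)*(1 - (2 + 157/79)*(-5 + 0)) = -752*(1 - 315*(-5)/79) = -752*(1 - 1*(-1575/79)) = -752*(1 + 1575/79) = -752*1654/79 = -1243808/79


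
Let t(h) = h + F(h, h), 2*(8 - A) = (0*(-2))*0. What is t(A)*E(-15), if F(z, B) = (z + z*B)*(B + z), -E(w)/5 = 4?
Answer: -23200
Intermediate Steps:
E(w) = -20 (E(w) = -5*4 = -20)
F(z, B) = (B + z)*(z + B*z) (F(z, B) = (z + B*z)*(B + z) = (B + z)*(z + B*z))
A = 8 (A = 8 - 0*(-2)*0/2 = 8 - 0*0 = 8 - ½*0 = 8 + 0 = 8)
t(h) = h + h*(2*h + 2*h²) (t(h) = h + h*(h + h + h² + h*h) = h + h*(h + h + h² + h²) = h + h*(2*h + 2*h²))
t(A)*E(-15) = (8*(1 + 2*8*(1 + 8)))*(-20) = (8*(1 + 2*8*9))*(-20) = (8*(1 + 144))*(-20) = (8*145)*(-20) = 1160*(-20) = -23200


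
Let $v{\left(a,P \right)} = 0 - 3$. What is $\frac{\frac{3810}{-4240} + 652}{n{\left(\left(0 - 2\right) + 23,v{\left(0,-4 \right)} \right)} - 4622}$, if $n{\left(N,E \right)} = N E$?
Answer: $- \frac{276067}{1986440} \approx -0.13898$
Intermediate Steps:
$v{\left(a,P \right)} = -3$ ($v{\left(a,P \right)} = 0 - 3 = -3$)
$n{\left(N,E \right)} = E N$
$\frac{\frac{3810}{-4240} + 652}{n{\left(\left(0 - 2\right) + 23,v{\left(0,-4 \right)} \right)} - 4622} = \frac{\frac{3810}{-4240} + 652}{- 3 \left(\left(0 - 2\right) + 23\right) - 4622} = \frac{3810 \left(- \frac{1}{4240}\right) + 652}{- 3 \left(-2 + 23\right) - 4622} = \frac{- \frac{381}{424} + 652}{\left(-3\right) 21 - 4622} = \frac{276067}{424 \left(-63 - 4622\right)} = \frac{276067}{424 \left(-4685\right)} = \frac{276067}{424} \left(- \frac{1}{4685}\right) = - \frac{276067}{1986440}$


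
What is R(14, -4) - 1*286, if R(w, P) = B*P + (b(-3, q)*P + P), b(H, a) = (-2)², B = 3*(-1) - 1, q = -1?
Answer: -290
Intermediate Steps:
B = -4 (B = -3 - 1 = -4)
b(H, a) = 4
R(w, P) = P (R(w, P) = -4*P + (4*P + P) = -4*P + 5*P = P)
R(14, -4) - 1*286 = -4 - 1*286 = -4 - 286 = -290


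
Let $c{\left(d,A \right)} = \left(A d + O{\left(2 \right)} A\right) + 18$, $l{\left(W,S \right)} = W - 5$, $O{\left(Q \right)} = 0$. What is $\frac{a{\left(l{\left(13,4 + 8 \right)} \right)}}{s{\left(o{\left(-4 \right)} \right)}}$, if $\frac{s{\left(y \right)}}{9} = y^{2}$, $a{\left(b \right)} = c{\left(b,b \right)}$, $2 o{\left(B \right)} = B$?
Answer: $\frac{41}{18} \approx 2.2778$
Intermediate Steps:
$l{\left(W,S \right)} = -5 + W$
$o{\left(B \right)} = \frac{B}{2}$
$c{\left(d,A \right)} = 18 + A d$ ($c{\left(d,A \right)} = \left(A d + 0 A\right) + 18 = \left(A d + 0\right) + 18 = A d + 18 = 18 + A d$)
$a{\left(b \right)} = 18 + b^{2}$ ($a{\left(b \right)} = 18 + b b = 18 + b^{2}$)
$s{\left(y \right)} = 9 y^{2}$
$\frac{a{\left(l{\left(13,4 + 8 \right)} \right)}}{s{\left(o{\left(-4 \right)} \right)}} = \frac{18 + \left(-5 + 13\right)^{2}}{9 \left(\frac{1}{2} \left(-4\right)\right)^{2}} = \frac{18 + 8^{2}}{9 \left(-2\right)^{2}} = \frac{18 + 64}{9 \cdot 4} = \frac{82}{36} = 82 \cdot \frac{1}{36} = \frac{41}{18}$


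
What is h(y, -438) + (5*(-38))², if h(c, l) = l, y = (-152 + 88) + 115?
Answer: 35662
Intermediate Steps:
y = 51 (y = -64 + 115 = 51)
h(y, -438) + (5*(-38))² = -438 + (5*(-38))² = -438 + (-190)² = -438 + 36100 = 35662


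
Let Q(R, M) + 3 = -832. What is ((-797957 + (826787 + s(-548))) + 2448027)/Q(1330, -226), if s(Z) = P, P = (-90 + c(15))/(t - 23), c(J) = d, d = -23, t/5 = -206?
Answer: -2608130534/879255 ≈ -2966.3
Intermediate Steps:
t = -1030 (t = 5*(-206) = -1030)
Q(R, M) = -835 (Q(R, M) = -3 - 832 = -835)
c(J) = -23
P = 113/1053 (P = (-90 - 23)/(-1030 - 23) = -113/(-1053) = -113*(-1/1053) = 113/1053 ≈ 0.10731)
s(Z) = 113/1053
((-797957 + (826787 + s(-548))) + 2448027)/Q(1330, -226) = ((-797957 + (826787 + 113/1053)) + 2448027)/(-835) = ((-797957 + 870606824/1053) + 2448027)*(-1/835) = (30358103/1053 + 2448027)*(-1/835) = (2608130534/1053)*(-1/835) = -2608130534/879255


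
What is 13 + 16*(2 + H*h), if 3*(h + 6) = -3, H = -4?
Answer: 493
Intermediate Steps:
h = -7 (h = -6 + (1/3)*(-3) = -6 - 1 = -7)
13 + 16*(2 + H*h) = 13 + 16*(2 - 4*(-7)) = 13 + 16*(2 + 28) = 13 + 16*30 = 13 + 480 = 493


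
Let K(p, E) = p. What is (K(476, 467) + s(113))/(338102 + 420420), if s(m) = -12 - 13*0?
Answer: 232/379261 ≈ 0.00061172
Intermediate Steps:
s(m) = -12 (s(m) = -12 + 0 = -12)
(K(476, 467) + s(113))/(338102 + 420420) = (476 - 12)/(338102 + 420420) = 464/758522 = 464*(1/758522) = 232/379261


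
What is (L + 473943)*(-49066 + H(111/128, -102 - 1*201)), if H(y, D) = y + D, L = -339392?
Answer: -850244049671/128 ≈ -6.6425e+9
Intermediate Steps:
H(y, D) = D + y
(L + 473943)*(-49066 + H(111/128, -102 - 1*201)) = (-339392 + 473943)*(-49066 + ((-102 - 1*201) + 111/128)) = 134551*(-49066 + ((-102 - 201) + 111*(1/128))) = 134551*(-49066 + (-303 + 111/128)) = 134551*(-49066 - 38673/128) = 134551*(-6319121/128) = -850244049671/128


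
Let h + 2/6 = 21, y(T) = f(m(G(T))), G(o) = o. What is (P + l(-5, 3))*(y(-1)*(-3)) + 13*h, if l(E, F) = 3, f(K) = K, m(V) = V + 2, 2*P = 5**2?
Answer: 1333/6 ≈ 222.17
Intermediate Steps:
P = 25/2 (P = (1/2)*5**2 = (1/2)*25 = 25/2 ≈ 12.500)
m(V) = 2 + V
y(T) = 2 + T
h = 62/3 (h = -1/3 + 21 = 62/3 ≈ 20.667)
(P + l(-5, 3))*(y(-1)*(-3)) + 13*h = (25/2 + 3)*((2 - 1)*(-3)) + 13*(62/3) = 31*(1*(-3))/2 + 806/3 = (31/2)*(-3) + 806/3 = -93/2 + 806/3 = 1333/6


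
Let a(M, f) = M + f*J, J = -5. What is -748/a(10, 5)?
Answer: 748/15 ≈ 49.867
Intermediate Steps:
a(M, f) = M - 5*f (a(M, f) = M + f*(-5) = M - 5*f)
-748/a(10, 5) = -748/(10 - 5*5) = -748/(10 - 25) = -748/(-15) = -748*(-1)/15 = -11*(-68/15) = 748/15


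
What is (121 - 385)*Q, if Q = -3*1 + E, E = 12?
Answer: -2376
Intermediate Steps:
Q = 9 (Q = -3*1 + 12 = -3 + 12 = 9)
(121 - 385)*Q = (121 - 385)*9 = -264*9 = -2376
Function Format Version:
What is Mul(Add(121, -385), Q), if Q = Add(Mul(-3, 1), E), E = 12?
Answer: -2376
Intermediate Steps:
Q = 9 (Q = Add(Mul(-3, 1), 12) = Add(-3, 12) = 9)
Mul(Add(121, -385), Q) = Mul(Add(121, -385), 9) = Mul(-264, 9) = -2376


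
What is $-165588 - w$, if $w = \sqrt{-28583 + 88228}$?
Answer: $-165588 - \sqrt{59645} \approx -1.6583 \cdot 10^{5}$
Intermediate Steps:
$w = \sqrt{59645} \approx 244.22$
$-165588 - w = -165588 - \sqrt{59645}$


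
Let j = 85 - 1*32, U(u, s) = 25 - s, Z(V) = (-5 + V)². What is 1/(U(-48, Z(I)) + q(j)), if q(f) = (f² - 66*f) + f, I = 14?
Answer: -1/692 ≈ -0.0014451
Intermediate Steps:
j = 53 (j = 85 - 32 = 53)
q(f) = f² - 65*f
1/(U(-48, Z(I)) + q(j)) = 1/((25 - (-5 + 14)²) + 53*(-65 + 53)) = 1/((25 - 1*9²) + 53*(-12)) = 1/((25 - 1*81) - 636) = 1/((25 - 81) - 636) = 1/(-56 - 636) = 1/(-692) = -1/692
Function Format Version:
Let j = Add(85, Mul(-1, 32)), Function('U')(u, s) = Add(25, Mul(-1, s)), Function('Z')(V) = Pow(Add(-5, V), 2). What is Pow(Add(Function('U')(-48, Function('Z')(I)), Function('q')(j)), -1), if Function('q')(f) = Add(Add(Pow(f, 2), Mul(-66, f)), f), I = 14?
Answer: Rational(-1, 692) ≈ -0.0014451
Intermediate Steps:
j = 53 (j = Add(85, -32) = 53)
Function('q')(f) = Add(Pow(f, 2), Mul(-65, f))
Pow(Add(Function('U')(-48, Function('Z')(I)), Function('q')(j)), -1) = Pow(Add(Add(25, Mul(-1, Pow(Add(-5, 14), 2))), Mul(53, Add(-65, 53))), -1) = Pow(Add(Add(25, Mul(-1, Pow(9, 2))), Mul(53, -12)), -1) = Pow(Add(Add(25, Mul(-1, 81)), -636), -1) = Pow(Add(Add(25, -81), -636), -1) = Pow(Add(-56, -636), -1) = Pow(-692, -1) = Rational(-1, 692)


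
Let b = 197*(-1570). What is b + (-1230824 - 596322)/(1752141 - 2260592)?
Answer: -157256982644/508451 ≈ -3.0929e+5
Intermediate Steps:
b = -309290
b + (-1230824 - 596322)/(1752141 - 2260592) = -309290 + (-1230824 - 596322)/(1752141 - 2260592) = -309290 - 1827146/(-508451) = -309290 - 1827146*(-1/508451) = -309290 + 1827146/508451 = -157256982644/508451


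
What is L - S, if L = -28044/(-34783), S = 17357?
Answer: -603700487/34783 ≈ -17356.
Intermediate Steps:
L = 28044/34783 (L = -28044*(-1/34783) = 28044/34783 ≈ 0.80626)
L - S = 28044/34783 - 1*17357 = 28044/34783 - 17357 = -603700487/34783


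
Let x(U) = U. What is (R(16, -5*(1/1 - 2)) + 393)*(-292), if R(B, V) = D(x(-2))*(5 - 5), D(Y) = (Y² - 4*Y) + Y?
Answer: -114756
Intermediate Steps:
D(Y) = Y² - 3*Y
R(B, V) = 0 (R(B, V) = (-2*(-3 - 2))*(5 - 5) = -2*(-5)*0 = 10*0 = 0)
(R(16, -5*(1/1 - 2)) + 393)*(-292) = (0 + 393)*(-292) = 393*(-292) = -114756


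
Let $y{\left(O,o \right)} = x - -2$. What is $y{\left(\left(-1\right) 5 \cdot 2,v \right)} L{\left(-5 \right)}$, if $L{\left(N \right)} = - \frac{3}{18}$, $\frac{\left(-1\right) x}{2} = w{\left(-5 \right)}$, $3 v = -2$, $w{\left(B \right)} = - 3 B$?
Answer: $\frac{14}{3} \approx 4.6667$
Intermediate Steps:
$v = - \frac{2}{3}$ ($v = \frac{1}{3} \left(-2\right) = - \frac{2}{3} \approx -0.66667$)
$x = -30$ ($x = - 2 \left(\left(-3\right) \left(-5\right)\right) = \left(-2\right) 15 = -30$)
$L{\left(N \right)} = - \frac{1}{6}$ ($L{\left(N \right)} = \left(-3\right) \frac{1}{18} = - \frac{1}{6}$)
$y{\left(O,o \right)} = -28$ ($y{\left(O,o \right)} = -30 - -2 = -30 + 2 = -28$)
$y{\left(\left(-1\right) 5 \cdot 2,v \right)} L{\left(-5 \right)} = \left(-28\right) \left(- \frac{1}{6}\right) = \frac{14}{3}$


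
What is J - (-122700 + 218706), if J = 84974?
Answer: -11032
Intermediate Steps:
J - (-122700 + 218706) = 84974 - (-122700 + 218706) = 84974 - 1*96006 = 84974 - 96006 = -11032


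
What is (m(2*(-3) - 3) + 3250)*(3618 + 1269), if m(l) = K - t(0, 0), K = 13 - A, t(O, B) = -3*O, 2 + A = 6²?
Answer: 15780123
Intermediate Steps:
A = 34 (A = -2 + 6² = -2 + 36 = 34)
K = -21 (K = 13 - 1*34 = 13 - 34 = -21)
m(l) = -21 (m(l) = -21 - (-3)*0 = -21 - 1*0 = -21 + 0 = -21)
(m(2*(-3) - 3) + 3250)*(3618 + 1269) = (-21 + 3250)*(3618 + 1269) = 3229*4887 = 15780123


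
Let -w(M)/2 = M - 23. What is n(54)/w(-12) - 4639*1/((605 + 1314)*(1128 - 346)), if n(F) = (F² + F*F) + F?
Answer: 4416274129/52523030 ≈ 84.083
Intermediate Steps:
n(F) = F + 2*F² (n(F) = (F² + F²) + F = 2*F² + F = F + 2*F²)
w(M) = 46 - 2*M (w(M) = -2*(M - 23) = -2*(-23 + M) = 46 - 2*M)
n(54)/w(-12) - 4639*1/((605 + 1314)*(1128 - 346)) = (54*(1 + 2*54))/(46 - 2*(-12)) - 4639*1/((605 + 1314)*(1128 - 346)) = (54*(1 + 108))/(46 + 24) - 4639/(782*1919) = (54*109)/70 - 4639/1500658 = 5886*(1/70) - 4639*1/1500658 = 2943/35 - 4639/1500658 = 4416274129/52523030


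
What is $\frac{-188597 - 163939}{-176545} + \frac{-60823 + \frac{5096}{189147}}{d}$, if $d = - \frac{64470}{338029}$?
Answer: $\frac{2802290278760682317}{8787118143690} \approx 3.1891 \cdot 10^{5}$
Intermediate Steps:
$d = - \frac{64470}{338029}$ ($d = \left(-64470\right) \frac{1}{338029} = - \frac{64470}{338029} \approx -0.19072$)
$\frac{-188597 - 163939}{-176545} + \frac{-60823 + \frac{5096}{189147}}{d} = \frac{-188597 - 163939}{-176545} + \frac{-60823 + \frac{5096}{189147}}{- \frac{64470}{338029}} = \left(-352536\right) \left(- \frac{1}{176545}\right) + \left(-60823 + 5096 \cdot \frac{1}{189147}\right) \left(- \frac{338029}{64470}\right) = \frac{352536}{176545} + \left(-60823 + \frac{728}{27021}\right) \left(- \frac{338029}{64470}\right) = \frac{352536}{176545} - - \frac{15872852429117}{49772682} = \frac{352536}{176545} + \frac{15872852429117}{49772682} = \frac{2802290278760682317}{8787118143690}$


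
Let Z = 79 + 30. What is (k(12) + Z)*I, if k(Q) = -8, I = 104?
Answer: 10504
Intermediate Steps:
Z = 109
(k(12) + Z)*I = (-8 + 109)*104 = 101*104 = 10504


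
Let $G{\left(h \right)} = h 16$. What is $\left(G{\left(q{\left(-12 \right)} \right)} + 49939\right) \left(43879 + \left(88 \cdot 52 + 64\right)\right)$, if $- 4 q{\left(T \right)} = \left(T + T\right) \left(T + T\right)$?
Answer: $2311202565$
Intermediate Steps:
$q{\left(T \right)} = - T^{2}$ ($q{\left(T \right)} = - \frac{\left(T + T\right) \left(T + T\right)}{4} = - \frac{2 T 2 T}{4} = - \frac{4 T^{2}}{4} = - T^{2}$)
$G{\left(h \right)} = 16 h$
$\left(G{\left(q{\left(-12 \right)} \right)} + 49939\right) \left(43879 + \left(88 \cdot 52 + 64\right)\right) = \left(16 \left(- \left(-12\right)^{2}\right) + 49939\right) \left(43879 + \left(88 \cdot 52 + 64\right)\right) = \left(16 \left(\left(-1\right) 144\right) + 49939\right) \left(43879 + \left(4576 + 64\right)\right) = \left(16 \left(-144\right) + 49939\right) \left(43879 + 4640\right) = \left(-2304 + 49939\right) 48519 = 47635 \cdot 48519 = 2311202565$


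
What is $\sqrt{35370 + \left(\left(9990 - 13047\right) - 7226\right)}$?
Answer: $\sqrt{25087} \approx 158.39$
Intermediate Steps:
$\sqrt{35370 + \left(\left(9990 - 13047\right) - 7226\right)} = \sqrt{35370 - 10283} = \sqrt{25087}$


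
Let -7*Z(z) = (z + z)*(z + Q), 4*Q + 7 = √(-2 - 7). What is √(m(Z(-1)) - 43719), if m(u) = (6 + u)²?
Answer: √(-8563604 + 438*I)/14 ≈ 0.0053455 + 209.03*I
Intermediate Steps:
Q = -7/4 + 3*I/4 (Q = -7/4 + √(-2 - 7)/4 = -7/4 + √(-9)/4 = -7/4 + (3*I)/4 = -7/4 + 3*I/4 ≈ -1.75 + 0.75*I)
Z(z) = -2*z*(-7/4 + z + 3*I/4)/7 (Z(z) = -(z + z)*(z + (-7/4 + 3*I/4))/7 = -2*z*(-7/4 + z + 3*I/4)/7)
√(m(Z(-1)) - 43719) = √((6 - 1/14*(-1)*(-7 + 3*I + 4*(-1)))² - 43719) = √((6 - 1/14*(-1)*(-7 + 3*I - 4))² - 43719) = √((6 - 1/14*(-1)*(-11 + 3*I))² - 43719) = √((6 + (-11/14 + 3*I/14))² - 43719) = √((73/14 + 3*I/14)² - 43719) = √(-43719 + (73/14 + 3*I/14)²)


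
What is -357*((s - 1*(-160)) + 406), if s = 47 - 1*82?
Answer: -189567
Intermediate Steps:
s = -35 (s = 47 - 82 = -35)
-357*((s - 1*(-160)) + 406) = -357*((-35 - 1*(-160)) + 406) = -357*((-35 + 160) + 406) = -357*(125 + 406) = -357*531 = -189567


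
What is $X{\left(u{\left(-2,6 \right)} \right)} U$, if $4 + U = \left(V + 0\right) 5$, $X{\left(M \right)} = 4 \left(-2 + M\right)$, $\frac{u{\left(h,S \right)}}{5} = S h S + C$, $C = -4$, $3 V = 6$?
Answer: $-9168$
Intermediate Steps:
$V = 2$ ($V = \frac{1}{3} \cdot 6 = 2$)
$u{\left(h,S \right)} = -20 + 5 h S^{2}$ ($u{\left(h,S \right)} = 5 \left(S h S - 4\right) = 5 \left(h S^{2} - 4\right) = 5 \left(-4 + h S^{2}\right) = -20 + 5 h S^{2}$)
$X{\left(M \right)} = -8 + 4 M$
$U = 6$ ($U = -4 + \left(2 + 0\right) 5 = -4 + 2 \cdot 5 = -4 + 10 = 6$)
$X{\left(u{\left(-2,6 \right)} \right)} U = \left(-8 + 4 \left(-20 + 5 \left(-2\right) 6^{2}\right)\right) 6 = \left(-8 + 4 \left(-20 + 5 \left(-2\right) 36\right)\right) 6 = \left(-8 + 4 \left(-20 - 360\right)\right) 6 = \left(-8 + 4 \left(-380\right)\right) 6 = \left(-8 - 1520\right) 6 = \left(-1528\right) 6 = -9168$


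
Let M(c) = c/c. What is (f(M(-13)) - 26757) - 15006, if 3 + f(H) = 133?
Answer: -41633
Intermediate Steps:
M(c) = 1
f(H) = 130 (f(H) = -3 + 133 = 130)
(f(M(-13)) - 26757) - 15006 = (130 - 26757) - 15006 = -26627 - 15006 = -41633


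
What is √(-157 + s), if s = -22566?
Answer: I*√22723 ≈ 150.74*I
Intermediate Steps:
√(-157 + s) = √(-157 - 22566) = √(-22723) = I*√22723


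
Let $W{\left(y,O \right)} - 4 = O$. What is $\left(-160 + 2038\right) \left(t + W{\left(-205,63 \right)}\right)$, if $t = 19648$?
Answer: $37024770$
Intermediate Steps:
$W{\left(y,O \right)} = 4 + O$
$\left(-160 + 2038\right) \left(t + W{\left(-205,63 \right)}\right) = \left(-160 + 2038\right) \left(19648 + \left(4 + 63\right)\right) = 1878 \left(19648 + 67\right) = 1878 \cdot 19715 = 37024770$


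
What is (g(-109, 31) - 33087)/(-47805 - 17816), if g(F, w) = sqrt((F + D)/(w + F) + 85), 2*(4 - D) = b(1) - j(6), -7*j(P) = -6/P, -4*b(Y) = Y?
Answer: 33087/65621 - sqrt(102961677)/71658132 ≈ 0.50407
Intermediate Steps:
b(Y) = -Y/4
j(P) = 6/(7*P) (j(P) = -(-6)/(7*P) = 6/(7*P))
D = 235/56 (D = 4 - (-1/4*1 - 6/(7*6))/2 = 4 - (-1/4 - 6/(7*6))/2 = 4 - (-1/4 - 1*1/7)/2 = 4 - (-1/4 - 1/7)/2 = 4 - 1/2*(-11/28) = 4 + 11/56 = 235/56 ≈ 4.1964)
g(F, w) = sqrt(85 + (235/56 + F)/(F + w)) (g(F, w) = sqrt((F + 235/56)/(w + F) + 85) = sqrt((235/56 + F)/(F + w) + 85) = sqrt(85 + (235/56 + F)/(F + w)))
(g(-109, 31) - 33087)/(-47805 - 17816) = (sqrt(14)*sqrt((235 + 4760*31 + 4816*(-109))/(-109 + 31))/28 - 33087)/(-47805 - 17816) = (sqrt(14)*sqrt((235 + 147560 - 524944)/(-78))/28 - 33087)/(-65621) = (sqrt(14)*sqrt(-1/78*(-377149))/28 - 33087)*(-1/65621) = (sqrt(14)*sqrt(377149/78)/28 - 33087)*(-1/65621) = (sqrt(14)*(sqrt(29417622)/78)/28 - 33087)*(-1/65621) = (sqrt(102961677)/1092 - 33087)*(-1/65621) = (-33087 + sqrt(102961677)/1092)*(-1/65621) = 33087/65621 - sqrt(102961677)/71658132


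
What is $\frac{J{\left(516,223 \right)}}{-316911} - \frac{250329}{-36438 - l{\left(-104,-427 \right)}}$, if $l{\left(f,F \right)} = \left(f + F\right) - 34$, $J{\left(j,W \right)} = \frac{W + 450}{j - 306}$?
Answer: $\frac{16659698738461}{2387395143630} \approx 6.9782$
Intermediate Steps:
$J{\left(j,W \right)} = \frac{450 + W}{-306 + j}$
$l{\left(f,F \right)} = -34 + F + f$ ($l{\left(f,F \right)} = \left(F + f\right) - 34 = -34 + F + f$)
$\frac{J{\left(516,223 \right)}}{-316911} - \frac{250329}{-36438 - l{\left(-104,-427 \right)}} = \frac{\frac{1}{-306 + 516} \left(450 + 223\right)}{-316911} - \frac{250329}{-36438 - \left(-34 - 427 - 104\right)} = \frac{1}{210} \cdot 673 \left(- \frac{1}{316911}\right) - \frac{250329}{-36438 - -565} = \frac{1}{210} \cdot 673 \left(- \frac{1}{316911}\right) - \frac{250329}{-36438 + 565} = \frac{673}{210} \left(- \frac{1}{316911}\right) - \frac{250329}{-35873} = - \frac{673}{66551310} - - \frac{250329}{35873} = - \frac{673}{66551310} + \frac{250329}{35873} = \frac{16659698738461}{2387395143630}$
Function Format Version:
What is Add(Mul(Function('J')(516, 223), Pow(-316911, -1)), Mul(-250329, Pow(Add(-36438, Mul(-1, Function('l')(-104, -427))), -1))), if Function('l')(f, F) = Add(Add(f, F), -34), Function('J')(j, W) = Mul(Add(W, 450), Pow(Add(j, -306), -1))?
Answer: Rational(16659698738461, 2387395143630) ≈ 6.9782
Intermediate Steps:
Function('J')(j, W) = Mul(Pow(Add(-306, j), -1), Add(450, W)) (Function('J')(j, W) = Mul(Add(450, W), Pow(Add(-306, j), -1)) = Mul(Pow(Add(-306, j), -1), Add(450, W)))
Function('l')(f, F) = Add(-34, F, f) (Function('l')(f, F) = Add(Add(F, f), -34) = Add(-34, F, f))
Add(Mul(Function('J')(516, 223), Pow(-316911, -1)), Mul(-250329, Pow(Add(-36438, Mul(-1, Function('l')(-104, -427))), -1))) = Add(Mul(Mul(Pow(Add(-306, 516), -1), Add(450, 223)), Pow(-316911, -1)), Mul(-250329, Pow(Add(-36438, Mul(-1, Add(-34, -427, -104))), -1))) = Add(Mul(Mul(Pow(210, -1), 673), Rational(-1, 316911)), Mul(-250329, Pow(Add(-36438, Mul(-1, -565)), -1))) = Add(Mul(Mul(Rational(1, 210), 673), Rational(-1, 316911)), Mul(-250329, Pow(Add(-36438, 565), -1))) = Add(Mul(Rational(673, 210), Rational(-1, 316911)), Mul(-250329, Pow(-35873, -1))) = Add(Rational(-673, 66551310), Mul(-250329, Rational(-1, 35873))) = Add(Rational(-673, 66551310), Rational(250329, 35873)) = Rational(16659698738461, 2387395143630)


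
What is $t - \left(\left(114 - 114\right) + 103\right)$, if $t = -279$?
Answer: $-382$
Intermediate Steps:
$t - \left(\left(114 - 114\right) + 103\right) = -279 - \left(\left(114 - 114\right) + 103\right) = -279 - \left(0 + 103\right) = -279 - 103 = -382$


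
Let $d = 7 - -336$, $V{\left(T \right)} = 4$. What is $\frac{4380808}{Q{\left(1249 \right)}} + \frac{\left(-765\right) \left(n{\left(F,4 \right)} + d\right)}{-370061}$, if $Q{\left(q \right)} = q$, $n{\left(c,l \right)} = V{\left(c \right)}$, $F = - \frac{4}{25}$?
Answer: $\frac{1621497742583}{462206189} \approx 3508.2$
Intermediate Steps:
$F = - \frac{4}{25}$ ($F = \left(-4\right) \frac{1}{25} = - \frac{4}{25} \approx -0.16$)
$n{\left(c,l \right)} = 4$
$d = 343$ ($d = 7 + 336 = 343$)
$\frac{4380808}{Q{\left(1249 \right)}} + \frac{\left(-765\right) \left(n{\left(F,4 \right)} + d\right)}{-370061} = \frac{4380808}{1249} + \frac{\left(-765\right) \left(4 + 343\right)}{-370061} = 4380808 \cdot \frac{1}{1249} + \left(-765\right) 347 \left(- \frac{1}{370061}\right) = \frac{4380808}{1249} - - \frac{265455}{370061} = \frac{4380808}{1249} + \frac{265455}{370061} = \frac{1621497742583}{462206189}$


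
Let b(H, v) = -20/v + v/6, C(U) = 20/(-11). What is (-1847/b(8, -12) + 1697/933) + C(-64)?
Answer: 56867290/10263 ≈ 5541.0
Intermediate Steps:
C(U) = -20/11 (C(U) = 20*(-1/11) = -20/11)
b(H, v) = -20/v + v/6 (b(H, v) = -20/v + v*(⅙) = -20/v + v/6)
(-1847/b(8, -12) + 1697/933) + C(-64) = (-1847/(-20/(-12) + (⅙)*(-12)) + 1697/933) - 20/11 = (-1847/(-20*(-1/12) - 2) + 1697*(1/933)) - 20/11 = (-1847/(5/3 - 2) + 1697/933) - 20/11 = (-1847/(-⅓) + 1697/933) - 20/11 = (-1847*(-3) + 1697/933) - 20/11 = (5541 + 1697/933) - 20/11 = 5171450/933 - 20/11 = 56867290/10263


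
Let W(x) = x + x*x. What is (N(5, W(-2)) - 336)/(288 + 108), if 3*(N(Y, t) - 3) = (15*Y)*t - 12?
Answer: -287/396 ≈ -0.72475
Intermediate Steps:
W(x) = x + x**2
N(Y, t) = -1 + 5*Y*t (N(Y, t) = 3 + ((15*Y)*t - 12)/3 = 3 + (15*Y*t - 12)/3 = 3 + (-12 + 15*Y*t)/3 = 3 + (-4 + 5*Y*t) = -1 + 5*Y*t)
(N(5, W(-2)) - 336)/(288 + 108) = ((-1 + 5*5*(-2*(1 - 2))) - 336)/(288 + 108) = ((-1 + 5*5*(-2*(-1))) - 336)/396 = ((-1 + 5*5*2) - 336)*(1/396) = ((-1 + 50) - 336)*(1/396) = (49 - 336)*(1/396) = -287*1/396 = -287/396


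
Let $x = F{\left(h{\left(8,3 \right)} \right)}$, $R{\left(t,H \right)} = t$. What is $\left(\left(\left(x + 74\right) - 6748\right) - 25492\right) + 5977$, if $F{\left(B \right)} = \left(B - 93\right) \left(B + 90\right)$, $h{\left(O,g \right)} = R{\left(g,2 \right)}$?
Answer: $-34559$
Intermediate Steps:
$h{\left(O,g \right)} = g$
$F{\left(B \right)} = \left(-93 + B\right) \left(90 + B\right)$
$x = -8370$ ($x = -8370 + 3^{2} - 9 = -8370 + 9 - 9 = -8370$)
$\left(\left(\left(x + 74\right) - 6748\right) - 25492\right) + 5977 = \left(\left(\left(-8370 + 74\right) - 6748\right) - 25492\right) + 5977 = \left(\left(-8296 - 6748\right) - 25492\right) + 5977 = \left(-15044 - 25492\right) + 5977 = -40536 + 5977 = -34559$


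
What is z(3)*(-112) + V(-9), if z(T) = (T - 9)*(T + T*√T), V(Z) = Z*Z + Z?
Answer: 2088 + 2016*√3 ≈ 5579.8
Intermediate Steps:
V(Z) = Z + Z² (V(Z) = Z² + Z = Z + Z²)
z(T) = (-9 + T)*(T + T^(3/2))
z(3)*(-112) + V(-9) = (3² + 3^(5/2) - 9*3 - 27*√3)*(-112) - 9*(1 - 9) = (9 + 9*√3 - 27 - 27*√3)*(-112) - 9*(-8) = (9 + 9*√3 - 27 - 27*√3)*(-112) + 72 = (-18 - 18*√3)*(-112) + 72 = (2016 + 2016*√3) + 72 = 2088 + 2016*√3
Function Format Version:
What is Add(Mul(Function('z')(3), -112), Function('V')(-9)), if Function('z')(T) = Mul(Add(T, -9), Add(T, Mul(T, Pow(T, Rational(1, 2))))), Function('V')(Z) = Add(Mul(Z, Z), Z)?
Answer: Add(2088, Mul(2016, Pow(3, Rational(1, 2)))) ≈ 5579.8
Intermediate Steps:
Function('V')(Z) = Add(Z, Pow(Z, 2)) (Function('V')(Z) = Add(Pow(Z, 2), Z) = Add(Z, Pow(Z, 2)))
Function('z')(T) = Mul(Add(-9, T), Add(T, Pow(T, Rational(3, 2))))
Add(Mul(Function('z')(3), -112), Function('V')(-9)) = Add(Mul(Add(Pow(3, 2), Pow(3, Rational(5, 2)), Mul(-9, 3), Mul(-9, Pow(3, Rational(3, 2)))), -112), Mul(-9, Add(1, -9))) = Add(Mul(Add(9, Mul(9, Pow(3, Rational(1, 2))), -27, Mul(-9, Mul(3, Pow(3, Rational(1, 2))))), -112), Mul(-9, -8)) = Add(Mul(Add(9, Mul(9, Pow(3, Rational(1, 2))), -27, Mul(-27, Pow(3, Rational(1, 2)))), -112), 72) = Add(Mul(Add(-18, Mul(-18, Pow(3, Rational(1, 2)))), -112), 72) = Add(Add(2016, Mul(2016, Pow(3, Rational(1, 2)))), 72) = Add(2088, Mul(2016, Pow(3, Rational(1, 2))))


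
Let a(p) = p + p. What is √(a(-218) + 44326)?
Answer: √43890 ≈ 209.50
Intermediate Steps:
a(p) = 2*p
√(a(-218) + 44326) = √(2*(-218) + 44326) = √(-436 + 44326) = √43890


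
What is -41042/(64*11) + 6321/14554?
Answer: -148218821/2561504 ≈ -57.864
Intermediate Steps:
-41042/(64*11) + 6321/14554 = -41042/704 + 6321*(1/14554) = -41042*1/704 + 6321/14554 = -20521/352 + 6321/14554 = -148218821/2561504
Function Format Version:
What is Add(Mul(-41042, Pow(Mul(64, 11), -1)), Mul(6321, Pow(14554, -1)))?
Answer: Rational(-148218821, 2561504) ≈ -57.864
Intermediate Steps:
Add(Mul(-41042, Pow(Mul(64, 11), -1)), Mul(6321, Pow(14554, -1))) = Add(Mul(-41042, Pow(704, -1)), Mul(6321, Rational(1, 14554))) = Add(Mul(-41042, Rational(1, 704)), Rational(6321, 14554)) = Add(Rational(-20521, 352), Rational(6321, 14554)) = Rational(-148218821, 2561504)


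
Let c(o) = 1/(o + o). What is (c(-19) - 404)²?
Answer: 235714609/1444 ≈ 1.6324e+5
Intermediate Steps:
c(o) = 1/(2*o)
(c(-19) - 404)² = ((½)/(-19) - 404)² = ((½)*(-1/19) - 404)² = (-1/38 - 404)² = (-15353/38)² = 235714609/1444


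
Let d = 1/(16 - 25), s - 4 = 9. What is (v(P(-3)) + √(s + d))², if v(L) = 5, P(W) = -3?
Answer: 341/9 + 20*√29/3 ≈ 73.790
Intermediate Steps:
s = 13 (s = 4 + 9 = 13)
d = -⅑ (d = 1/(-9) = -⅑ ≈ -0.11111)
(v(P(-3)) + √(s + d))² = (5 + √(13 - ⅑))² = (5 + √(116/9))² = (5 + 2*√29/3)²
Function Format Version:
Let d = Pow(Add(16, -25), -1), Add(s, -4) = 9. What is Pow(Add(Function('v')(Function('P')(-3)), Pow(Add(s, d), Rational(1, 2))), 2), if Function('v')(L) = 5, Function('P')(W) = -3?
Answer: Add(Rational(341, 9), Mul(Rational(20, 3), Pow(29, Rational(1, 2)))) ≈ 73.790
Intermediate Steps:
s = 13 (s = Add(4, 9) = 13)
d = Rational(-1, 9) (d = Pow(-9, -1) = Rational(-1, 9) ≈ -0.11111)
Pow(Add(Function('v')(Function('P')(-3)), Pow(Add(s, d), Rational(1, 2))), 2) = Pow(Add(5, Pow(Add(13, Rational(-1, 9)), Rational(1, 2))), 2) = Pow(Add(5, Pow(Rational(116, 9), Rational(1, 2))), 2) = Pow(Add(5, Mul(Rational(2, 3), Pow(29, Rational(1, 2)))), 2)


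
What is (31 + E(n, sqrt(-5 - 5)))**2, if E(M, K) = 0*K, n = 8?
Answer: 961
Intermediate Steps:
E(M, K) = 0
(31 + E(n, sqrt(-5 - 5)))**2 = (31 + 0)**2 = 31**2 = 961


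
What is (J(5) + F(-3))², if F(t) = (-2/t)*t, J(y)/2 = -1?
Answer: 16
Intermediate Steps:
J(y) = -2 (J(y) = 2*(-1) = -2)
F(t) = -2
(J(5) + F(-3))² = (-2 - 2)² = (-4)² = 16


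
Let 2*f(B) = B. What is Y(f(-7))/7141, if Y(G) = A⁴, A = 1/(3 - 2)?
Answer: 1/7141 ≈ 0.00014004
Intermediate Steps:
A = 1 (A = 1/1 = 1)
f(B) = B/2
Y(G) = 1 (Y(G) = 1⁴ = 1)
Y(f(-7))/7141 = 1/7141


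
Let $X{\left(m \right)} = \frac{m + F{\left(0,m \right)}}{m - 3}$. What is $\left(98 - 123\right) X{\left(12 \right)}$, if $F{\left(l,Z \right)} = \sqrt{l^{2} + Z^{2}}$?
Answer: $- \frac{200}{3} \approx -66.667$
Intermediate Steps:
$F{\left(l,Z \right)} = \sqrt{Z^{2} + l^{2}}$
$X{\left(m \right)} = \frac{m + \sqrt{m^{2}}}{-3 + m}$ ($X{\left(m \right)} = \frac{m + \sqrt{m^{2} + 0^{2}}}{m - 3} = \frac{m + \sqrt{m^{2} + 0}}{-3 + m} = \frac{m + \sqrt{m^{2}}}{-3 + m}$)
$\left(98 - 123\right) X{\left(12 \right)} = \left(98 - 123\right) \frac{12 + \sqrt{12^{2}}}{-3 + 12} = - 25 \frac{12 + \sqrt{144}}{9} = - 25 \frac{12 + 12}{9} = - 25 \cdot \frac{1}{9} \cdot 24 = \left(-25\right) \frac{8}{3} = - \frac{200}{3}$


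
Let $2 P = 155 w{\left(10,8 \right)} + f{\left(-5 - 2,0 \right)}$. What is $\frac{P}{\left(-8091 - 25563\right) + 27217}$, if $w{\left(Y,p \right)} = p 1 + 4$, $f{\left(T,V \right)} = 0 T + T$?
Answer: $- \frac{1853}{12874} \approx -0.14393$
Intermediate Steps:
$f{\left(T,V \right)} = T$ ($f{\left(T,V \right)} = 0 + T = T$)
$w{\left(Y,p \right)} = 4 + p$ ($w{\left(Y,p \right)} = p + 4 = 4 + p$)
$P = \frac{1853}{2}$ ($P = \frac{155 \left(4 + 8\right) - 7}{2} = \frac{155 \cdot 12 - 7}{2} = \frac{1860 - 7}{2} = \frac{1}{2} \cdot 1853 = \frac{1853}{2} \approx 926.5$)
$\frac{P}{\left(-8091 - 25563\right) + 27217} = \frac{1853}{2 \left(\left(-8091 - 25563\right) + 27217\right)} = \frac{1853}{2 \left(-33654 + 27217\right)} = \frac{1853}{2 \left(-6437\right)} = \frac{1853}{2} \left(- \frac{1}{6437}\right) = - \frac{1853}{12874}$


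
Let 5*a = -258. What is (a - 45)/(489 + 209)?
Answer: -483/3490 ≈ -0.13840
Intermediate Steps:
a = -258/5 (a = (1/5)*(-258) = -258/5 ≈ -51.600)
(a - 45)/(489 + 209) = (-258/5 - 45)/(489 + 209) = -483/5/698 = -483/5*1/698 = -483/3490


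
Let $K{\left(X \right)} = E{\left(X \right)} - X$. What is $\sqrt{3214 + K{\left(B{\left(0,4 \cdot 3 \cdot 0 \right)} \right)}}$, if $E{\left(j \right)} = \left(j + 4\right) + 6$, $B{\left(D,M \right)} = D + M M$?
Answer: $2 \sqrt{806} \approx 56.78$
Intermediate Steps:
$B{\left(D,M \right)} = D + M^{2}$
$E{\left(j \right)} = 10 + j$ ($E{\left(j \right)} = \left(4 + j\right) + 6 = 10 + j$)
$K{\left(X \right)} = 10$ ($K{\left(X \right)} = \left(10 + X\right) - X = 10$)
$\sqrt{3214 + K{\left(B{\left(0,4 \cdot 3 \cdot 0 \right)} \right)}} = \sqrt{3214 + 10} = \sqrt{3224} = 2 \sqrt{806}$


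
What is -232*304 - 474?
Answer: -71002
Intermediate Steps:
-232*304 - 474 = -70528 - 474 = -71002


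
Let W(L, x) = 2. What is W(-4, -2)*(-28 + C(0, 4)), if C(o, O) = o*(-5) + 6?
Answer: -44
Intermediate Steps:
C(o, O) = 6 - 5*o (C(o, O) = -5*o + 6 = 6 - 5*o)
W(-4, -2)*(-28 + C(0, 4)) = 2*(-28 + (6 - 5*0)) = 2*(-28 + (6 + 0)) = 2*(-28 + 6) = 2*(-22) = -44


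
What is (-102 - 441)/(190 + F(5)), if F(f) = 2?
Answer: -181/64 ≈ -2.8281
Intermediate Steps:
(-102 - 441)/(190 + F(5)) = (-102 - 441)/(190 + 2) = -543/192 = -543*1/192 = -181/64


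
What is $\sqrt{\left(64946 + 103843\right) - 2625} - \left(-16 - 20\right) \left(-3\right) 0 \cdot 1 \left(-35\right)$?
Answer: $2 \sqrt{41541} \approx 407.63$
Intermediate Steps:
$\sqrt{\left(64946 + 103843\right) - 2625} - \left(-16 - 20\right) \left(-3\right) 0 \cdot 1 \left(-35\right) = \sqrt{168789 - 2625} - \left(-16 - 20\right) 0 \cdot 1 \left(-35\right) = \sqrt{166164} - \left(-36\right) 0 \left(-35\right) = 2 \sqrt{41541} - 0 \left(-35\right) = 2 \sqrt{41541} - 0 = 2 \sqrt{41541} + 0 = 2 \sqrt{41541}$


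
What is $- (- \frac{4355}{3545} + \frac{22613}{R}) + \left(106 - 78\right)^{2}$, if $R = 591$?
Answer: $\frac{312993040}{419019} \approx 746.97$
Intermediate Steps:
$- (- \frac{4355}{3545} + \frac{22613}{R}) + \left(106 - 78\right)^{2} = - (- \frac{4355}{3545} + \frac{22613}{591}) + \left(106 - 78\right)^{2} = - (\left(-4355\right) \frac{1}{3545} + 22613 \cdot \frac{1}{591}) + 28^{2} = - (- \frac{871}{709} + \frac{22613}{591}) + 784 = \left(-1\right) \frac{15517856}{419019} + 784 = - \frac{15517856}{419019} + 784 = \frac{312993040}{419019}$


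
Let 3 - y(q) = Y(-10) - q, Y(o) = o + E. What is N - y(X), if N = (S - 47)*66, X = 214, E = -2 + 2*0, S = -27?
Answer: -5113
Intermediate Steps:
E = -2 (E = -2 + 0 = -2)
Y(o) = -2 + o (Y(o) = o - 2 = -2 + o)
y(q) = 15 + q (y(q) = 3 - ((-2 - 10) - q) = 3 - (-12 - q) = 3 + (12 + q) = 15 + q)
N = -4884 (N = (-27 - 47)*66 = -74*66 = -4884)
N - y(X) = -4884 - (15 + 214) = -4884 - 1*229 = -4884 - 229 = -5113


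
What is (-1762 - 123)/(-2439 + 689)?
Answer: 377/350 ≈ 1.0771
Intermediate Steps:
(-1762 - 123)/(-2439 + 689) = -1885/(-1750) = -1885*(-1/1750) = 377/350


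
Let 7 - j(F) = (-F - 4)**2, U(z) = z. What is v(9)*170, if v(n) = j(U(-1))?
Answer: -340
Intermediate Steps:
j(F) = 7 - (-4 - F)**2 (j(F) = 7 - (-F - 4)**2 = 7 - (-4 - F)**2)
v(n) = -2 (v(n) = 7 - (4 - 1)**2 = 7 - 1*3**2 = 7 - 1*9 = 7 - 9 = -2)
v(9)*170 = -2*170 = -340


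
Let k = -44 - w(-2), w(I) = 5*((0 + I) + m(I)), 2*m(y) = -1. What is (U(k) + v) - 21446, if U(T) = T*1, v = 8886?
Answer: -25183/2 ≈ -12592.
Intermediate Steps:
m(y) = -½ (m(y) = (½)*(-1) = -½)
w(I) = -5/2 + 5*I (w(I) = 5*((0 + I) - ½) = 5*(I - ½) = 5*(-½ + I) = -5/2 + 5*I)
k = -63/2 (k = -44 - (-5/2 + 5*(-2)) = -44 - (-5/2 - 10) = -44 - 1*(-25/2) = -44 + 25/2 = -63/2 ≈ -31.500)
U(T) = T
(U(k) + v) - 21446 = (-63/2 + 8886) - 21446 = 17709/2 - 21446 = -25183/2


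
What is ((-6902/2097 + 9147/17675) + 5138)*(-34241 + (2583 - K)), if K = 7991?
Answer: -7546571042563391/37064475 ≈ -2.0361e+8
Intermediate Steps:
((-6902/2097 + 9147/17675) + 5138)*(-34241 + (2583 - K)) = ((-6902/2097 + 9147/17675) + 5138)*(-34241 + (2583 - 1*7991)) = ((-6902*1/2097 + 9147*(1/17675)) + 5138)*(-34241 + (2583 - 7991)) = ((-6902/2097 + 9147/17675) + 5138)*(-34241 - 5408) = (-102811591/37064475 + 5138)*(-39649) = (190334460959/37064475)*(-39649) = -7546571042563391/37064475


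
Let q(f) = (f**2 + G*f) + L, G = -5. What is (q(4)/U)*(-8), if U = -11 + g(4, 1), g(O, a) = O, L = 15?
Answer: 88/7 ≈ 12.571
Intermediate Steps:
U = -7 (U = -11 + 4 = -7)
q(f) = 15 + f**2 - 5*f (q(f) = (f**2 - 5*f) + 15 = 15 + f**2 - 5*f)
(q(4)/U)*(-8) = ((15 + 4**2 - 5*4)/(-7))*(-8) = ((15 + 16 - 20)*(-1/7))*(-8) = (11*(-1/7))*(-8) = -11/7*(-8) = 88/7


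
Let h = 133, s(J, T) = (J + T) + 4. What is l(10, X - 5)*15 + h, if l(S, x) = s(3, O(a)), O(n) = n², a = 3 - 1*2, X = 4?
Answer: 253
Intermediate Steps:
a = 1 (a = 3 - 2 = 1)
s(J, T) = 4 + J + T
l(S, x) = 8 (l(S, x) = 4 + 3 + 1² = 4 + 3 + 1 = 8)
l(10, X - 5)*15 + h = 8*15 + 133 = 120 + 133 = 253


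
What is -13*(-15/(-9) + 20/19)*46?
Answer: -92690/57 ≈ -1626.1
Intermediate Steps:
-13*(-15/(-9) + 20/19)*46 = -13*(-15*(-1/9) + 20*(1/19))*46 = -13*(5/3 + 20/19)*46 = -13*155/57*46 = -2015/57*46 = -92690/57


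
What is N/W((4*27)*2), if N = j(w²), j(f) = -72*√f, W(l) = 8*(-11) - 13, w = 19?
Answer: 1368/101 ≈ 13.545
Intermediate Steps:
W(l) = -101 (W(l) = -88 - 13 = -101)
N = -1368 (N = -72*√(19²) = -72*√361 = -72*19 = -1368)
N/W((4*27)*2) = -1368/(-101) = -1368*(-1/101) = 1368/101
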